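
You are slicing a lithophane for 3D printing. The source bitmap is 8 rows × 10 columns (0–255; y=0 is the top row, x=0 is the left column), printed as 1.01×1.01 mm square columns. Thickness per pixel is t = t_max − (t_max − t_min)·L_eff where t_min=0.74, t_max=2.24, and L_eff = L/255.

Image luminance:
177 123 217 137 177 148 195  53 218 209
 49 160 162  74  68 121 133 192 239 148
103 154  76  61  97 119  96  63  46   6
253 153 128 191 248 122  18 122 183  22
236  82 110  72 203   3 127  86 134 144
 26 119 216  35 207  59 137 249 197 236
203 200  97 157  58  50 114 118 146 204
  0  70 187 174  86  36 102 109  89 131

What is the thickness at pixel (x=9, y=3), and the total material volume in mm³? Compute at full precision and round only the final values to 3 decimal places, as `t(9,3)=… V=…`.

t(9,3)=2.111 V=121.176

span = t_max - t_min = 2.24 - 0.74 = 1.500
L(9,3) = 22, L_eff = 22/255 = 0.086275
t(9,3) = 2.24 - 1.500·0.086275 = 2.111
Σt over all 8·10 pixels = 10097/85 ≈ 118.7882353
V = pitch²·Σt = 1.01²·10097/85 = 121.176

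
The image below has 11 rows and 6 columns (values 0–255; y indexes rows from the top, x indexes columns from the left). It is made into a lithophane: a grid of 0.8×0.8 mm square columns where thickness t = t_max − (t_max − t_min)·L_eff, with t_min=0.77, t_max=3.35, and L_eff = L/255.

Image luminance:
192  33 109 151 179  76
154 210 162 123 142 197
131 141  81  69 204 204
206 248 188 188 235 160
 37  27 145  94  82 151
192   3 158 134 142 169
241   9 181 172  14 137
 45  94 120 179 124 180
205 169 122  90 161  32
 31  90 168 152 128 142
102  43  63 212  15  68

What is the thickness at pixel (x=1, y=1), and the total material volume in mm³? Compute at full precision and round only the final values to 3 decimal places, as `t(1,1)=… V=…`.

span = t_max - t_min = 3.35 - 0.77 = 2.580
L(1,1) = 210, L_eff = 210/255 = 0.823529
t(1,1) = 3.35 - 2.580·0.823529 = 1.225
Σt over all 11·6 pixels = 569617/4250 ≈ 134.0275294
V = pitch²·Σt = 0.8²·569617/4250 = 85.778

t(1,1)=1.225 V=85.778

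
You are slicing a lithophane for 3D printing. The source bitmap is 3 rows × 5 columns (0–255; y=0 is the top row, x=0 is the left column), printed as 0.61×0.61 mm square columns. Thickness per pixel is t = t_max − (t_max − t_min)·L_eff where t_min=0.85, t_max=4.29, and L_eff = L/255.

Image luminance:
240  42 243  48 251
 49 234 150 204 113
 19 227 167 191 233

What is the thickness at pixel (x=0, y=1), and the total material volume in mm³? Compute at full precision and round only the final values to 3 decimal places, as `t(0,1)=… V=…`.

span = t_max - t_min = 4.29 - 0.85 = 3.440
L(0,1) = 49, L_eff = 49/255 = 0.192157
t(0,1) = 4.29 - 3.440·0.192157 = 3.629
Σt over all 3·5 pixels = 811541/25500 ≈ 31.8251373
V = pitch²·Σt = 0.61²·811541/25500 = 11.842

t(0,1)=3.629 V=11.842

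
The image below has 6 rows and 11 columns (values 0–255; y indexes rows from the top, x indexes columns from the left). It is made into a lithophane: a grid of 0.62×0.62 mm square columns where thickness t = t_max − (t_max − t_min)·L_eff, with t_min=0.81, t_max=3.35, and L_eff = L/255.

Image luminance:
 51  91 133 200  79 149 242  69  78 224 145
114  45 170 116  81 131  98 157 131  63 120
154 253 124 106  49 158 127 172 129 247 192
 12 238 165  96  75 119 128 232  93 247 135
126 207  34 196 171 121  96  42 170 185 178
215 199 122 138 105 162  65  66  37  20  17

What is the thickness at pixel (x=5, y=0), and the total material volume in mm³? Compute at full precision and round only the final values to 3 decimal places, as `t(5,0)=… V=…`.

span = t_max - t_min = 3.35 - 0.81 = 2.540
L(5,0) = 149, L_eff = 149/255 = 0.584314
t(5,0) = 3.35 - 2.540·0.584314 = 1.866
Σt over all 6·11 pixels = 115037/850 ≈ 135.3376471
V = pitch²·Σt = 0.62²·115037/850 = 52.024

t(5,0)=1.866 V=52.024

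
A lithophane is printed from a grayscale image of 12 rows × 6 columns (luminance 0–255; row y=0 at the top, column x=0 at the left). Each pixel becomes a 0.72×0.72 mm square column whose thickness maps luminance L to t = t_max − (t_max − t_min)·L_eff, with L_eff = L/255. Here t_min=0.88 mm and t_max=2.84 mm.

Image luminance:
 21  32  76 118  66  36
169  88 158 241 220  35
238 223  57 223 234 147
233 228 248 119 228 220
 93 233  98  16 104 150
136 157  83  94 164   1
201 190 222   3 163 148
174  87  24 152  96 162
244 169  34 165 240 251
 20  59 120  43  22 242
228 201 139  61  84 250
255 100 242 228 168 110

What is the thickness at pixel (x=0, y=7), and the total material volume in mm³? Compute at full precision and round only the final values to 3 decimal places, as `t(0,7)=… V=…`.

span = t_max - t_min = 2.84 - 0.88 = 1.960
L(0,7) = 174, L_eff = 174/255 = 0.682353
t(0,7) = 2.84 - 1.960·0.682353 = 1.503
Σt over all 12·6 pixels = 266548/2125 ≈ 125.4343529
V = pitch²·Σt = 0.72²·266548/2125 = 65.025

t(0,7)=1.503 V=65.025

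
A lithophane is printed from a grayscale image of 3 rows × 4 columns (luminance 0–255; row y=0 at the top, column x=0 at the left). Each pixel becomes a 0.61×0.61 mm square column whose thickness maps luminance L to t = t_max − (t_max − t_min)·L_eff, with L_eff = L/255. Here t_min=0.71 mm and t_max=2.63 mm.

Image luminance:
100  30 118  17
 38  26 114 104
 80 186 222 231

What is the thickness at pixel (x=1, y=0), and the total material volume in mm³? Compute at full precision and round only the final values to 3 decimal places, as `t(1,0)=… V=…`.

span = t_max - t_min = 2.63 - 0.71 = 1.920
L(1,0) = 30, L_eff = 30/255 = 0.117647
t(1,0) = 2.63 - 1.920·0.117647 = 2.404
Σt over all 3·4 pixels = 46809/2125 ≈ 22.0277647
V = pitch²·Σt = 0.61²·46809/2125 = 8.197

t(1,0)=2.404 V=8.197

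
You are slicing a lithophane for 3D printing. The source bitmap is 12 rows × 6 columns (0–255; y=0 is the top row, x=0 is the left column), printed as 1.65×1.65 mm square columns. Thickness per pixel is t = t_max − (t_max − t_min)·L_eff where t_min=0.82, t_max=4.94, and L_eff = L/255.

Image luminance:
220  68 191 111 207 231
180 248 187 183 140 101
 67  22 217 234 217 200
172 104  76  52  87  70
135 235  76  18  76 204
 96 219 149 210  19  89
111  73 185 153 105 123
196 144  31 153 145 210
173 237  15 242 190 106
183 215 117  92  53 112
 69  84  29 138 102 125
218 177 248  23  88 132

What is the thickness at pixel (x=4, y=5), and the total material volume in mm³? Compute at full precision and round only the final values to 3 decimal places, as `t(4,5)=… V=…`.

t(4,5)=4.633 V=532.515

span = t_max - t_min = 4.94 - 0.82 = 4.120
L(4,5) = 19, L_eff = 19/255 = 0.074510
t(4,5) = 4.94 - 4.120·0.074510 = 4.633
Σt over all 12·6 pixels = 1246936/6375 ≈ 195.5978039
V = pitch²·Σt = 1.65²·1246936/6375 = 532.515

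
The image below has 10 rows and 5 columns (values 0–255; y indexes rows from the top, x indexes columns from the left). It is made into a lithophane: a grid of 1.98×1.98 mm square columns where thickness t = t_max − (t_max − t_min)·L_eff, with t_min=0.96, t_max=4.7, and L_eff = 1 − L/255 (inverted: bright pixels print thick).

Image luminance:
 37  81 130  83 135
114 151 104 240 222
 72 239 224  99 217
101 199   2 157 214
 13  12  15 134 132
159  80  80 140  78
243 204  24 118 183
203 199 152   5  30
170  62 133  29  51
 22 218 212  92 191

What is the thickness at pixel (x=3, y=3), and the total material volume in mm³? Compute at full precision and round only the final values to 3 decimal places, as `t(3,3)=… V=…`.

span = t_max - t_min = 4.7 - 0.96 = 3.740
L(3,3) = 157, L_eff = 1 - 157/255 = 0.384314 (inverted)
t(3,3) = 4.7 - 3.740·0.384314 = 3.263
Σt over all 10·5 pixels = 20851/150 ≈ 139.0066667
V = pitch²·Σt = 1.98²·20851/150 = 544.962

t(3,3)=3.263 V=544.962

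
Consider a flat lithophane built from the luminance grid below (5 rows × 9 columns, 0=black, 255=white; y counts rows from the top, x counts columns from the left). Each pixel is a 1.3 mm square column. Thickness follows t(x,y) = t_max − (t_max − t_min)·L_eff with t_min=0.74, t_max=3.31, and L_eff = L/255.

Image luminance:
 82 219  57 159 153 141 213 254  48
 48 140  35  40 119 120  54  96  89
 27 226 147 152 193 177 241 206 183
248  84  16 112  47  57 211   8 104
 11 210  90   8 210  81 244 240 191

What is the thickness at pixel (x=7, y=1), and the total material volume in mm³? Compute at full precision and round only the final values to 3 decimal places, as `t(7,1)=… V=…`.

span = t_max - t_min = 3.31 - 0.74 = 2.570
L(7,1) = 96, L_eff = 96/255 = 0.376471
t(7,1) = 3.31 - 2.570·0.376471 = 2.342
Σt over all 5·9 pixels = 1154969/12750 ≈ 90.5858039
V = pitch²·Σt = 1.3²·1154969/12750 = 153.090

t(7,1)=2.342 V=153.090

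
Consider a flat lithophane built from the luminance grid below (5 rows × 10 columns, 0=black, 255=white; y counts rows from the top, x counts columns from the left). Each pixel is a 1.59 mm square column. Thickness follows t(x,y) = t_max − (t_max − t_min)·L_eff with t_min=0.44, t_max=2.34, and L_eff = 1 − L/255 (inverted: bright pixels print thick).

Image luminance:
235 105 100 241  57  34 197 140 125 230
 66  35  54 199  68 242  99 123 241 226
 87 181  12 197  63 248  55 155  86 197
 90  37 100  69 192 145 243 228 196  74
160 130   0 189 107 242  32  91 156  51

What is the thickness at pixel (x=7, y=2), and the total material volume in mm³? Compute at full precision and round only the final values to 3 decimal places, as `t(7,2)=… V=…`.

t(7,2)=1.595 V=180.506

span = t_max - t_min = 2.34 - 0.44 = 1.900
L(7,2) = 155, L_eff = 1 - 155/255 = 0.392157 (inverted)
t(7,2) = 2.34 - 1.900·0.392157 = 1.595
Σt over all 5·10 pixels = 71.4
V = pitch²·Σt = 1.59²·71.4 = 180.506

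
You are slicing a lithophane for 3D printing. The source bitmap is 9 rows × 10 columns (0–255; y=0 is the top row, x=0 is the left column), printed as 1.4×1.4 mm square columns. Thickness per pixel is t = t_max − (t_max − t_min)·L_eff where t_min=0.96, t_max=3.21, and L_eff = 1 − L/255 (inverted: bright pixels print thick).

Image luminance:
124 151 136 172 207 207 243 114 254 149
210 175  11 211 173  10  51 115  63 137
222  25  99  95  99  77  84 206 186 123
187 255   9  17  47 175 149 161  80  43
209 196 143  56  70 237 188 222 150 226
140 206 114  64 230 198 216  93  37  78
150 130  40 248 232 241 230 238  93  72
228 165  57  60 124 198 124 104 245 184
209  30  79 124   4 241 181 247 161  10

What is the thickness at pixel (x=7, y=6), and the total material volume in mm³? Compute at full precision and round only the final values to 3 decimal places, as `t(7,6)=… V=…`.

span = t_max - t_min = 3.21 - 0.96 = 2.250
L(7,6) = 238, L_eff = 1 - 238/255 = 0.066667 (inverted)
t(7,6) = 3.21 - 2.250·0.066667 = 3.060
Σt over all 9·10 pixels = 33849/170 ≈ 199.1117647
V = pitch²·Σt = 1.4²·33849/170 = 390.259

t(7,6)=3.060 V=390.259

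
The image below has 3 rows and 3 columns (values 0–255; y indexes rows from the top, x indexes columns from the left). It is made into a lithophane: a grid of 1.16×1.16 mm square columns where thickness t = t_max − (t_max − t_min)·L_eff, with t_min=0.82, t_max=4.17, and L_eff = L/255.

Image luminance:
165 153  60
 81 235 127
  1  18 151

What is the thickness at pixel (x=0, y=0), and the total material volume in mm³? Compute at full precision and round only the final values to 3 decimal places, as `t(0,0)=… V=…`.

span = t_max - t_min = 4.17 - 0.82 = 3.350
L(0,0) = 165, L_eff = 165/255 = 0.647059
t(0,0) = 4.17 - 3.350·0.647059 = 2.002
Σt over all 3·3 pixels = 62503/2550 ≈ 24.5109804
V = pitch²·Σt = 1.16²·62503/2550 = 32.982

t(0,0)=2.002 V=32.982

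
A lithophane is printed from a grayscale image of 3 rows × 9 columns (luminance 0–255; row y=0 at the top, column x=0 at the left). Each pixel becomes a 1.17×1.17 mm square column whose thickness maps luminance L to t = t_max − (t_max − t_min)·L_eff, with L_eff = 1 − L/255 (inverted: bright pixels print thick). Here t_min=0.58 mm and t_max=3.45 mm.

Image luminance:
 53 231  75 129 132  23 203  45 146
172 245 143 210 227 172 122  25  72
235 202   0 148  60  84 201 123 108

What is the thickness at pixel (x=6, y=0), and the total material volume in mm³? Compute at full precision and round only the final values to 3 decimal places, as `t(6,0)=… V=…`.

t(6,0)=2.865 V=76.686

span = t_max - t_min = 3.45 - 0.58 = 2.870
L(6,0) = 203, L_eff = 1 - 203/255 = 0.203922 (inverted)
t(6,0) = 3.45 - 2.870·0.203922 = 2.865
Σt over all 3·9 pixels = 357128/6375 ≈ 56.0200784
V = pitch²·Σt = 1.17²·357128/6375 = 76.686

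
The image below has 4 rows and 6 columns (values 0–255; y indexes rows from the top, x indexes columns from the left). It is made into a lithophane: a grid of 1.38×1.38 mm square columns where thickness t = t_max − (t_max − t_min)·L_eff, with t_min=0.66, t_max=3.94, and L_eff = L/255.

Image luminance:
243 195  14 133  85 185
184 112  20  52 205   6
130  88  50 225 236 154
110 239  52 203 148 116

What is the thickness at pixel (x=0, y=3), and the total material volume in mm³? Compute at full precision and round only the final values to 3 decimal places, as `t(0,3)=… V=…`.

t(0,3)=2.525 V=102.061

span = t_max - t_min = 3.94 - 0.66 = 3.280
L(0,3) = 110, L_eff = 110/255 = 0.431373
t(0,3) = 3.94 - 3.280·0.431373 = 2.525
Σt over all 4·6 pixels = 13666/255 ≈ 53.5921569
V = pitch²·Σt = 1.38²·13666/255 = 102.061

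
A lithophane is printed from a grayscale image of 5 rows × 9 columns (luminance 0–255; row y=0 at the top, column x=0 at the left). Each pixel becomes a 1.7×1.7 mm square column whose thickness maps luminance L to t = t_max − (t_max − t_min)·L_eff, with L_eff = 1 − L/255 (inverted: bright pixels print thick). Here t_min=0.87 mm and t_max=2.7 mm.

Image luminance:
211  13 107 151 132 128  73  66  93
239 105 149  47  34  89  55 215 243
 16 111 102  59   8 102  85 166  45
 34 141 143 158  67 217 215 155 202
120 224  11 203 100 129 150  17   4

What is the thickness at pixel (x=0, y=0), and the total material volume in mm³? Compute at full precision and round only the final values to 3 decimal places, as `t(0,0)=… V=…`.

t(0,0)=2.384 V=219.623

span = t_max - t_min = 2.7 - 0.87 = 1.830
L(0,0) = 211, L_eff = 1 - 211/255 = 0.172549 (inverted)
t(0,0) = 2.7 - 1.830·0.172549 = 2.384
Σt over all 5·9 pixels = 75.994
V = pitch²·Σt = 1.7²·75.994 = 219.623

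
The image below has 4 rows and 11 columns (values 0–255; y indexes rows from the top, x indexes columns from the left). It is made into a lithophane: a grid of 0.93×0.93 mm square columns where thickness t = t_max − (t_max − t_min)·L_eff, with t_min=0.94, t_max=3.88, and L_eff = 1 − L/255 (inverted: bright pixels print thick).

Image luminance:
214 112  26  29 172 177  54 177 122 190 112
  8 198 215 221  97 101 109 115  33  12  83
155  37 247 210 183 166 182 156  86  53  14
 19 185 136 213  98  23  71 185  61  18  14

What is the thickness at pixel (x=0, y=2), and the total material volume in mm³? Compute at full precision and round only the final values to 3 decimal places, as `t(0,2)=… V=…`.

t(0,2)=2.727 V=86.519

span = t_max - t_min = 3.88 - 0.94 = 2.940
L(0,2) = 155, L_eff = 1 - 155/255 = 0.392157 (inverted)
t(0,2) = 3.88 - 2.940·0.392157 = 2.727
Σt over all 4·11 pixels = 425141/4250 ≈ 100.0331765
V = pitch²·Σt = 0.93²·425141/4250 = 86.519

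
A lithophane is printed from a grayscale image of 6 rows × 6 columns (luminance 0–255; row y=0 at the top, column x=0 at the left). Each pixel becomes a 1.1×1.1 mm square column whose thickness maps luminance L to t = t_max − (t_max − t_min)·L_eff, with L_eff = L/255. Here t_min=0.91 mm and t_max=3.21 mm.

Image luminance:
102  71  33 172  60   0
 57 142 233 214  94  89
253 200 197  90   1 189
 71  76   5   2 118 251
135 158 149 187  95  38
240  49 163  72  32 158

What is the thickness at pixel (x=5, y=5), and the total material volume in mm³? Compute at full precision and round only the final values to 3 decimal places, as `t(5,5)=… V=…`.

span = t_max - t_min = 3.21 - 0.91 = 2.300
L(5,5) = 158, L_eff = 158/255 = 0.619608
t(5,5) = 3.21 - 2.300·0.619608 = 1.785
Σt over all 6·6 pixels = 19817/255 ≈ 77.7137255
V = pitch²·Σt = 1.1²·19817/255 = 94.034

t(5,5)=1.785 V=94.034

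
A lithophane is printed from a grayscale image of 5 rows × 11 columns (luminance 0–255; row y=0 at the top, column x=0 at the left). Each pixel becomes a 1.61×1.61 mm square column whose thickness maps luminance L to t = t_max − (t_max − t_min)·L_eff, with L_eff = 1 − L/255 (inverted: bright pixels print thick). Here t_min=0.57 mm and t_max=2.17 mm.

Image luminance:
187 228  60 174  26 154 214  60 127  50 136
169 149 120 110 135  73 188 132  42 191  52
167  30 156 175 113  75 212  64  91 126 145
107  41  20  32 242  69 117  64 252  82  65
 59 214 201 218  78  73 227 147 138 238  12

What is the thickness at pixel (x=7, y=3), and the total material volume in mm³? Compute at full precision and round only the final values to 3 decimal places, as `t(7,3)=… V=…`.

span = t_max - t_min = 2.17 - 0.57 = 1.600
L(7,3) = 64, L_eff = 1 - 64/255 = 0.749020 (inverted)
t(7,3) = 2.17 - 1.600·0.749020 = 0.972
Σt over all 5·11 pixels = 378349/5100 ≈ 74.1860784
V = pitch²·Σt = 1.61²·378349/5100 = 192.298

t(7,3)=0.972 V=192.298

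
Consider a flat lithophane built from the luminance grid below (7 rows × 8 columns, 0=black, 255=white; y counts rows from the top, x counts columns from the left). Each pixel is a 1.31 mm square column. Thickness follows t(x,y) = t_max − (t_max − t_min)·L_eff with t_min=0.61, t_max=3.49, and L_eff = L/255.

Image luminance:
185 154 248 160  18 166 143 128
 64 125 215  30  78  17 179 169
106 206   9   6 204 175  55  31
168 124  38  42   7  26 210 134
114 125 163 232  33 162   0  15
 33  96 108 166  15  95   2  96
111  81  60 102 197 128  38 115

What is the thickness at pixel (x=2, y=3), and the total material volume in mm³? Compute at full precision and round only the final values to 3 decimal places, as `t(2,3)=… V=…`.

span = t_max - t_min = 3.49 - 0.61 = 2.880
L(2,3) = 38, L_eff = 38/255 = 0.149020
t(2,3) = 3.49 - 2.880·0.149020 = 3.061
Σt over all 7·8 pixels = 273542/2125 ≈ 128.7256471
V = pitch²·Σt = 1.31²·273542/2125 = 220.906

t(2,3)=3.061 V=220.906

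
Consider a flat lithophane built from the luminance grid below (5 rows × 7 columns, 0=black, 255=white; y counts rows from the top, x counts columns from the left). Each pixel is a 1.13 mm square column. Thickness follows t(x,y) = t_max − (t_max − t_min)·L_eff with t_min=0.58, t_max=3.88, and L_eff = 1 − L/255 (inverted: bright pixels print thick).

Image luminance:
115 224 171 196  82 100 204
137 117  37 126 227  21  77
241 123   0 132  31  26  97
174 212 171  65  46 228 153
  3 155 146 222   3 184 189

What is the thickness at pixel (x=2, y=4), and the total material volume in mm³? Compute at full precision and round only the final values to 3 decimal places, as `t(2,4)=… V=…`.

span = t_max - t_min = 3.88 - 0.58 = 3.300
L(2,4) = 146, L_eff = 1 - 146/255 = 0.427451 (inverted)
t(2,4) = 3.88 - 3.300·0.427451 = 2.469
Σt over all 5·7 pixels = 6604/85 ≈ 77.6941176
V = pitch²·Σt = 1.13²·6604/85 = 99.208

t(2,4)=2.469 V=99.208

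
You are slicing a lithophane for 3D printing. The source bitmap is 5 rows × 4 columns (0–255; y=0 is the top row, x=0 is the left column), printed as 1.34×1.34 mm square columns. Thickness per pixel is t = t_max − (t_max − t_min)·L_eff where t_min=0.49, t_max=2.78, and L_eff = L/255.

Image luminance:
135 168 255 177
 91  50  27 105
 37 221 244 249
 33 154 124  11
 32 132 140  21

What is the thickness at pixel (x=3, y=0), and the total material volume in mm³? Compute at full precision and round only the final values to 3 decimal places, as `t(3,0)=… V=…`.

t(3,0)=1.190 V=61.038

span = t_max - t_min = 2.78 - 0.49 = 2.290
L(3,0) = 177, L_eff = 177/255 = 0.694118
t(3,0) = 2.78 - 2.290·0.694118 = 1.190
Σt over all 5·4 pixels = 144471/4250 ≈ 33.9931765
V = pitch²·Σt = 1.34²·144471/4250 = 61.038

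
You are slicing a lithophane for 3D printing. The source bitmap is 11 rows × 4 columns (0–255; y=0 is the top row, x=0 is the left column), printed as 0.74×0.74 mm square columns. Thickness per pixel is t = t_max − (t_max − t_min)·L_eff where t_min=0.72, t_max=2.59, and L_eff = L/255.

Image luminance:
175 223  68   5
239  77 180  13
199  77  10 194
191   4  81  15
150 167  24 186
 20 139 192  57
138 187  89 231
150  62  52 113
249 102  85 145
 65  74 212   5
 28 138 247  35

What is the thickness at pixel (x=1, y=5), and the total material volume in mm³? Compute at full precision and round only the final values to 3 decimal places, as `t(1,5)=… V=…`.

t(1,5)=1.571 V=41.952

span = t_max - t_min = 2.59 - 0.72 = 1.870
L(1,5) = 139, L_eff = 139/255 = 0.545098
t(1,5) = 2.59 - 1.870·0.545098 = 1.571
Σt over all 11·4 pixels = 114917/1500 ≈ 76.6113333
V = pitch²·Σt = 0.74²·114917/1500 = 41.952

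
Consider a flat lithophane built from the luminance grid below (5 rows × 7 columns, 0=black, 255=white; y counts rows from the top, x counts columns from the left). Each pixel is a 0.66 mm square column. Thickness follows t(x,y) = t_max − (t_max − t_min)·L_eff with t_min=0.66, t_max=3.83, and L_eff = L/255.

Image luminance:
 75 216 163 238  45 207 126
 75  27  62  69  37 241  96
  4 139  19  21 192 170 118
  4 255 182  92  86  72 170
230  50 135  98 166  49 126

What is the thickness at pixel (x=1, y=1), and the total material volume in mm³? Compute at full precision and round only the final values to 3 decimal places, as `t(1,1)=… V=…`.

t(1,1)=3.494 V=36.434

span = t_max - t_min = 3.83 - 0.66 = 3.170
L(1,1) = 27, L_eff = 27/255 = 0.105882
t(1,1) = 3.83 - 3.170·0.105882 = 3.494
Σt over all 5·7 pixels = 106642/1275 ≈ 83.6407843
V = pitch²·Σt = 0.66²·106642/1275 = 36.434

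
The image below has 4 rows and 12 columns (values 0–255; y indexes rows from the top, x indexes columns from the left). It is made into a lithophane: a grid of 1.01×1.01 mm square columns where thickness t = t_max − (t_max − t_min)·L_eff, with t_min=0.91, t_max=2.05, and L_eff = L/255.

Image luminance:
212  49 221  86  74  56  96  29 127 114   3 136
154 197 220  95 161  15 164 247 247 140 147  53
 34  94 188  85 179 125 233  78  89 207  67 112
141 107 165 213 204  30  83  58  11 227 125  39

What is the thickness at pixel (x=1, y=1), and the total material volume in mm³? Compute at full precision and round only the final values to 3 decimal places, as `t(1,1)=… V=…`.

span = t_max - t_min = 2.05 - 0.91 = 1.140
L(1,1) = 197, L_eff = 197/255 = 0.772549
t(1,1) = 2.05 - 1.140·0.772549 = 1.169
Σt over all 4·12 pixels = 305397/4250 ≈ 71.8581176
V = pitch²·Σt = 1.01²·305397/4250 = 73.302

t(1,1)=1.169 V=73.302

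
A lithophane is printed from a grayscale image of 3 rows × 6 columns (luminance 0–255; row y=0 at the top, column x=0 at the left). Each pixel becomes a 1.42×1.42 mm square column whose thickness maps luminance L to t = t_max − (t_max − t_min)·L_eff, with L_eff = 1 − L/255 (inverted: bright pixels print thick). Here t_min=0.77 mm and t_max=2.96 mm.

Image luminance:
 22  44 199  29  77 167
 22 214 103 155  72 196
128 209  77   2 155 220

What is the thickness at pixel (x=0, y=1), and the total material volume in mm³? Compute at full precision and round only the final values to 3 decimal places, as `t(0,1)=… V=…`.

t(0,1)=0.959 V=64.158

span = t_max - t_min = 2.96 - 0.77 = 2.190
L(0,1) = 22, L_eff = 1 - 22/255 = 0.913725 (inverted)
t(0,1) = 2.96 - 2.190·0.913725 = 0.959
Σt over all 3·6 pixels = 31.818
V = pitch²·Σt = 1.42²·31.818 = 64.158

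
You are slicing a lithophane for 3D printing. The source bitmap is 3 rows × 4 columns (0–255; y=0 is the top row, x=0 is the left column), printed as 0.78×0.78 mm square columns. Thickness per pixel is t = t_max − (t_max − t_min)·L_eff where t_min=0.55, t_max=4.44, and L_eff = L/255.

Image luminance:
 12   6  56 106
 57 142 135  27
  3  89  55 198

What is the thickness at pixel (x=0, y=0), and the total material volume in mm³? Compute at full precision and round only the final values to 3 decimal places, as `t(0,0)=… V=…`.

t(0,0)=4.257 V=24.193

span = t_max - t_min = 4.44 - 0.55 = 3.890
L(0,0) = 12, L_eff = 12/255 = 0.047059
t(0,0) = 4.44 - 3.890·0.047059 = 4.257
Σt over all 3·4 pixels = 506993/12750 ≈ 39.7641569
V = pitch²·Σt = 0.78²·506993/12750 = 24.193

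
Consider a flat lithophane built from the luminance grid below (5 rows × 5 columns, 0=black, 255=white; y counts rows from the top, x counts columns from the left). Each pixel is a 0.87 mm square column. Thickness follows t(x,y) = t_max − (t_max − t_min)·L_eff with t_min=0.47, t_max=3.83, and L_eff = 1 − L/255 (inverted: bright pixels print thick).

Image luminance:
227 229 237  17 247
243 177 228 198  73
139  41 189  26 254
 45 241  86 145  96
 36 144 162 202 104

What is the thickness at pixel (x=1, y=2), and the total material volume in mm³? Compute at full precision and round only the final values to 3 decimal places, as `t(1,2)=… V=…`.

span = t_max - t_min = 3.83 - 0.47 = 3.360
L(1,2) = 41, L_eff = 1 - 41/255 = 0.839216 (inverted)
t(1,2) = 3.83 - 3.360·0.839216 = 1.010
Σt over all 5·5 pixels = 523907/8500 ≈ 61.6361176
V = pitch²·Σt = 0.87²·523907/8500 = 46.652

t(1,2)=1.010 V=46.652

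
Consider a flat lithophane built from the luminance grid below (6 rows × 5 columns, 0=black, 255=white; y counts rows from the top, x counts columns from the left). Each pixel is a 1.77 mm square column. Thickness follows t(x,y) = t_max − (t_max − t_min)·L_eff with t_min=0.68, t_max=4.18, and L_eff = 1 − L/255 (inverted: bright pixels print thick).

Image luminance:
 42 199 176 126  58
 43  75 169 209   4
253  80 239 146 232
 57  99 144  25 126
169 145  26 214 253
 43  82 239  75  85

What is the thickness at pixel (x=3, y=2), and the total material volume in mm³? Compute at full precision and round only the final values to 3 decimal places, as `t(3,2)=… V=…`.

t(3,2)=2.684 V=228.732

span = t_max - t_min = 4.18 - 0.68 = 3.500
L(3,2) = 146, L_eff = 1 - 146/255 = 0.427451 (inverted)
t(3,2) = 4.18 - 3.500·0.427451 = 2.684
Σt over all 6·5 pixels = 7447/102 ≈ 73.0098039
V = pitch²·Σt = 1.77²·7447/102 = 228.732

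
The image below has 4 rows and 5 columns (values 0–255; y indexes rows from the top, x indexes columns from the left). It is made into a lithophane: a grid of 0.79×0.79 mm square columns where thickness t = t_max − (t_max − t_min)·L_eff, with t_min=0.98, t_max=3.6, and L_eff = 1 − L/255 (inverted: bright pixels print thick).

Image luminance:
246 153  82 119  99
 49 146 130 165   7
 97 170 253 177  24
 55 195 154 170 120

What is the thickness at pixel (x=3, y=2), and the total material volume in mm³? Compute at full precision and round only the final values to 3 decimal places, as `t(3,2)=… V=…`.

t(3,2)=2.799 V=28.975

span = t_max - t_min = 3.6 - 0.98 = 2.620
L(3,2) = 177, L_eff = 1 - 177/255 = 0.305882 (inverted)
t(3,2) = 3.6 - 2.620·0.305882 = 2.799
Σt over all 4·5 pixels = 591941/12750 ≈ 46.4267451
V = pitch²·Σt = 0.79²·591941/12750 = 28.975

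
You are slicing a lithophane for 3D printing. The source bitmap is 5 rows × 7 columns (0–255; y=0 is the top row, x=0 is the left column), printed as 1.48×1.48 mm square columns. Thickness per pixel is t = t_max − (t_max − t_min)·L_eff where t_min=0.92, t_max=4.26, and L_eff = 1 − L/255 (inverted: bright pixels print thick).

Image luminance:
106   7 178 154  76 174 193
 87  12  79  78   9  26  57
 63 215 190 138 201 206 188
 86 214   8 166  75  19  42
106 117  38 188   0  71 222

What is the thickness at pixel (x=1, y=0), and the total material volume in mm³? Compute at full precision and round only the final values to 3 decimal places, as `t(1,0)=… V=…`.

t(1,0)=1.012 V=179.237

span = t_max - t_min = 4.26 - 0.92 = 3.340
L(1,0) = 7, L_eff = 1 - 7/255 = 0.972549 (inverted)
t(1,0) = 4.26 - 3.340·0.972549 = 1.012
Σt over all 5·7 pixels = 347771/4250 ≈ 81.8284706
V = pitch²·Σt = 1.48²·347771/4250 = 179.237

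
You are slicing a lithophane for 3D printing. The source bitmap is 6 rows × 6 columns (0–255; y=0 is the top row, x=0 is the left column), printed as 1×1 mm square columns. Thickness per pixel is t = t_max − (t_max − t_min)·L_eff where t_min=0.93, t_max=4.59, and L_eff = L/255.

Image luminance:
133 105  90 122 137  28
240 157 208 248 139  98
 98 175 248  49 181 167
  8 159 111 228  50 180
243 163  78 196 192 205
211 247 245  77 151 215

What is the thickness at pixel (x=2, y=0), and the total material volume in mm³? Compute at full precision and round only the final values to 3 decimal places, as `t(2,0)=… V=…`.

span = t_max - t_min = 4.59 - 0.93 = 3.660
L(2,0) = 90, L_eff = 90/255 = 0.352941
t(2,0) = 4.59 - 3.660·0.352941 = 3.298
Σt over all 6·6 pixels = 180884/2125 ≈ 85.1218824
V = pitch²·Σt = 1²·180884/2125 = 85.122

t(2,0)=3.298 V=85.122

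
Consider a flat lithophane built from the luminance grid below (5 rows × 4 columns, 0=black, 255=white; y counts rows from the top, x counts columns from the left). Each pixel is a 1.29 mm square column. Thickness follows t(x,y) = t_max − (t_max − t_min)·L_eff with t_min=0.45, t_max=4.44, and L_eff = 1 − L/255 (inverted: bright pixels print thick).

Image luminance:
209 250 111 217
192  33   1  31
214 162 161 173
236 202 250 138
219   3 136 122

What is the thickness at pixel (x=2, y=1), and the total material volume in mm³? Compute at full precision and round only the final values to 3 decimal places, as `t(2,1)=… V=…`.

t(2,1)=0.466 V=94.654

span = t_max - t_min = 4.44 - 0.45 = 3.990
L(2,1) = 1, L_eff = 1 - 1/255 = 0.996078 (inverted)
t(2,1) = 4.44 - 3.990·0.996078 = 0.466
Σt over all 5·4 pixels = 56.88
V = pitch²·Σt = 1.29²·56.88 = 94.654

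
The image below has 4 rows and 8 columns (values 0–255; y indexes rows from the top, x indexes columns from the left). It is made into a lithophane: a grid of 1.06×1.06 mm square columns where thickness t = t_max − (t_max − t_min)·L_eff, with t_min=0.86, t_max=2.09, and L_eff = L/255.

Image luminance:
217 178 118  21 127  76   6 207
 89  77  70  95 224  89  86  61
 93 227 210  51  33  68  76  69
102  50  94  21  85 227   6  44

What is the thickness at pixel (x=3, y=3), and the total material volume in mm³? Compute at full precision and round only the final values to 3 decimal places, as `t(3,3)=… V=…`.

span = t_max - t_min = 2.09 - 0.86 = 1.230
L(3,3) = 21, L_eff = 21/255 = 0.082353
t(3,3) = 2.09 - 1.230·0.082353 = 1.989
Σt over all 4·8 pixels = 437403/8500 ≈ 51.4591765
V = pitch²·Σt = 1.06²·437403/8500 = 57.820

t(3,3)=1.989 V=57.820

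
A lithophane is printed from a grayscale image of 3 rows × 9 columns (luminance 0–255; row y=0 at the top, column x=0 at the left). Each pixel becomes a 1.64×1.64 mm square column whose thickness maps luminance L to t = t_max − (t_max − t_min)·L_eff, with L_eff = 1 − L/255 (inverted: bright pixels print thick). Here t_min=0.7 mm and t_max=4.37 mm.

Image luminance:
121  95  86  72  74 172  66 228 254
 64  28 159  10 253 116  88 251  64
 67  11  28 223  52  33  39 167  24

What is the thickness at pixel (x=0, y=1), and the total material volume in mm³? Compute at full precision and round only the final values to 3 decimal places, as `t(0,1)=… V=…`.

t(0,1)=1.621 V=160.961

span = t_max - t_min = 4.37 - 0.7 = 3.670
L(0,1) = 64, L_eff = 1 - 64/255 = 0.749020 (inverted)
t(0,1) = 4.37 - 3.670·0.749020 = 1.621
Σt over all 3·9 pixels = 305213/5100 ≈ 59.8456863
V = pitch²·Σt = 1.64²·305213/5100 = 160.961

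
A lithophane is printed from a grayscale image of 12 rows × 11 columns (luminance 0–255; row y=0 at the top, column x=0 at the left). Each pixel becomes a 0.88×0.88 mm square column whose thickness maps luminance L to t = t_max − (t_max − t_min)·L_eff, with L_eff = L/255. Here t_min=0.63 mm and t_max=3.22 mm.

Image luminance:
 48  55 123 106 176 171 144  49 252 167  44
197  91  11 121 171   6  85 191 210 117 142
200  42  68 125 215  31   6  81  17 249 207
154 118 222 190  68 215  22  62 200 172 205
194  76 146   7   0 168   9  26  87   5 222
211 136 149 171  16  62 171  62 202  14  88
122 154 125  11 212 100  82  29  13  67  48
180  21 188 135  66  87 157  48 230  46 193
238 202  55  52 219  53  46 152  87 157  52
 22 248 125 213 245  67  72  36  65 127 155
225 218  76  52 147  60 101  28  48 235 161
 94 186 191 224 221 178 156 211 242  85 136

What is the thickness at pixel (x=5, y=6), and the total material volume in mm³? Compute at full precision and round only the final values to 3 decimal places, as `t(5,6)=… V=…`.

t(5,6)=2.204 V=202.949

span = t_max - t_min = 3.22 - 0.63 = 2.590
L(5,6) = 100, L_eff = 100/255 = 0.392157
t(5,6) = 3.22 - 2.590·0.392157 = 2.204
Σt over all 12·11 pixels = 1336573/5100 ≈ 262.0731373
V = pitch²·Σt = 0.88²·1336573/5100 = 202.949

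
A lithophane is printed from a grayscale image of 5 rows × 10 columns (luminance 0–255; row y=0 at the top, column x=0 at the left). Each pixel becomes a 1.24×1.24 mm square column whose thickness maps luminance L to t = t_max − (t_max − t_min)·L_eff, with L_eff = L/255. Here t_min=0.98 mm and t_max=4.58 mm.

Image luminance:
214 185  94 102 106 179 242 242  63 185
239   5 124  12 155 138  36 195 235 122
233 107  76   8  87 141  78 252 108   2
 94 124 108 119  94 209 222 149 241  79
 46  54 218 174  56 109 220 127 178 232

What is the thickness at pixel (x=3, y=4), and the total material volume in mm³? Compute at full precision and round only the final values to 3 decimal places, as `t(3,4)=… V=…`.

t(3,4)=2.124 V=204.110

span = t_max - t_min = 4.58 - 0.98 = 3.600
L(3,4) = 174, L_eff = 174/255 = 0.682353
t(3,4) = 4.58 - 3.600·0.682353 = 2.124
Σt over all 5·10 pixels = 56417/425 ≈ 132.7458824
V = pitch²·Σt = 1.24²·56417/425 = 204.110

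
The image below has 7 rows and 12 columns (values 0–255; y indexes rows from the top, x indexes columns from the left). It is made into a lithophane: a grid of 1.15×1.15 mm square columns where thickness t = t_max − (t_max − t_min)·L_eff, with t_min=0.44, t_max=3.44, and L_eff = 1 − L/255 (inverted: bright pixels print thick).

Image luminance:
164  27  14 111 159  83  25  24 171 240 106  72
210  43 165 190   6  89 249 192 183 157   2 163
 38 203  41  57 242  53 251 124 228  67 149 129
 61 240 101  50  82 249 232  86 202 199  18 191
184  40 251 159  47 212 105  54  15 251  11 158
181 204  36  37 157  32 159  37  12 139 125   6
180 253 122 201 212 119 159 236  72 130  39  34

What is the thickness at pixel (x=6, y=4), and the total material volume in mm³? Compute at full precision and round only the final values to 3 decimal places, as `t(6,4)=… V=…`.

t(6,4)=1.675 V=212.356

span = t_max - t_min = 3.44 - 0.44 = 3.000
L(6,4) = 105, L_eff = 1 - 105/255 = 0.588235 (inverted)
t(6,4) = 3.44 - 3.000·0.588235 = 1.675
Σt over all 7·12 pixels = 68243/425 ≈ 160.5717647
V = pitch²·Σt = 1.15²·68243/425 = 212.356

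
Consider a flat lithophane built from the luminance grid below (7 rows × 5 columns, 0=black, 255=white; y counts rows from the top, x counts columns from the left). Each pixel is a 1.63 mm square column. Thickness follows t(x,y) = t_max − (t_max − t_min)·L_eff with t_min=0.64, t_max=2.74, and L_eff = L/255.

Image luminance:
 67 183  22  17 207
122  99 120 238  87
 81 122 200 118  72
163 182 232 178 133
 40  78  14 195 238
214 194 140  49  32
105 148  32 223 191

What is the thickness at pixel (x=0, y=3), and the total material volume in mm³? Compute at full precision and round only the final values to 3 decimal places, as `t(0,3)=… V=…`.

span = t_max - t_min = 2.74 - 0.64 = 2.100
L(0,3) = 163, L_eff = 163/255 = 0.639216
t(0,3) = 2.74 - 2.100·0.639216 = 1.398
Σt over all 7·5 pixels = 49763/850 ≈ 58.5447059
V = pitch²·Σt = 1.63²·49763/850 = 155.547

t(0,3)=1.398 V=155.547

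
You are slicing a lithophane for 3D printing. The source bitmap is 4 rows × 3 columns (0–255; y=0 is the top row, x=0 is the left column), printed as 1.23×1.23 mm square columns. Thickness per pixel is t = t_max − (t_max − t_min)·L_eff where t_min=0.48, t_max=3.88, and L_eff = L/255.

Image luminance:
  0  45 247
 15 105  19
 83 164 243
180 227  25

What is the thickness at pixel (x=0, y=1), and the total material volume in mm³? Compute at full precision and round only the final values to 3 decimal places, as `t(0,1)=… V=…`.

span = t_max - t_min = 3.88 - 0.48 = 3.400
L(0,1) = 15, L_eff = 15/255 = 0.058824
t(0,1) = 3.88 - 3.400·0.058824 = 3.680
Σt over all 4·3 pixels = 28.52
V = pitch²·Σt = 1.23²·28.52 = 43.148

t(0,1)=3.680 V=43.148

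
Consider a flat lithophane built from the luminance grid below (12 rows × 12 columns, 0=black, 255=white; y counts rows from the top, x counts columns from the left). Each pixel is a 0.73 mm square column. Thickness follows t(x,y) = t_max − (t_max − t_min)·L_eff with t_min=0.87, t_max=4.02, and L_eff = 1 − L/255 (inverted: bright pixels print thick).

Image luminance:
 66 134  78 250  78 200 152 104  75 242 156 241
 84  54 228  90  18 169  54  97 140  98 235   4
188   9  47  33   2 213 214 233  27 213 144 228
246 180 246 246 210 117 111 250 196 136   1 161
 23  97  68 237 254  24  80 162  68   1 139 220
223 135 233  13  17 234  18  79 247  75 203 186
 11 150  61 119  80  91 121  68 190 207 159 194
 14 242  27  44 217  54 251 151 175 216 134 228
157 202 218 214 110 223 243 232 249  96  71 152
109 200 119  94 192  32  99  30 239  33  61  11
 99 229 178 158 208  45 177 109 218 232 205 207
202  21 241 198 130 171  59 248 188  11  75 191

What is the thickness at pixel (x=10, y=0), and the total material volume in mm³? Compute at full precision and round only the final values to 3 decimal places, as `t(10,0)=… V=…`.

t(10,0)=2.797 V=199.236

span = t_max - t_min = 4.02 - 0.87 = 3.150
L(10,0) = 156, L_eff = 1 - 156/255 = 0.388235 (inverted)
t(10,0) = 4.02 - 3.150·0.388235 = 2.797
Σt over all 12·12 pixels = 31779/85 ≈ 373.8705882
V = pitch²·Σt = 0.73²·31779/85 = 199.236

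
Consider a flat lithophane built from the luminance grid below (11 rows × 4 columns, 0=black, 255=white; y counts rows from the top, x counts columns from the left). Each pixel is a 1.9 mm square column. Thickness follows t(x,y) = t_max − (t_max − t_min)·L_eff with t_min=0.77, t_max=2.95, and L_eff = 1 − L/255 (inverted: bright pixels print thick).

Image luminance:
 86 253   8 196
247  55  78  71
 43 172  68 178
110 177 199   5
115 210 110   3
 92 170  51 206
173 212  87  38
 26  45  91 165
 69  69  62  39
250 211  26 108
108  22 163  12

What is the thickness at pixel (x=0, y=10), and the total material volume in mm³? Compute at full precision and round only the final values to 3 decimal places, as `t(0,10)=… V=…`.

span = t_max - t_min = 2.95 - 0.77 = 2.180
L(0,10) = 108, L_eff = 1 - 108/255 = 0.576471 (inverted)
t(0,10) = 2.95 - 2.180·0.576471 = 1.693
Σt over all 11·4 pixels = 56693/750 ≈ 75.5906667
V = pitch²·Σt = 1.9²·56693/750 = 272.882

t(0,10)=1.693 V=272.882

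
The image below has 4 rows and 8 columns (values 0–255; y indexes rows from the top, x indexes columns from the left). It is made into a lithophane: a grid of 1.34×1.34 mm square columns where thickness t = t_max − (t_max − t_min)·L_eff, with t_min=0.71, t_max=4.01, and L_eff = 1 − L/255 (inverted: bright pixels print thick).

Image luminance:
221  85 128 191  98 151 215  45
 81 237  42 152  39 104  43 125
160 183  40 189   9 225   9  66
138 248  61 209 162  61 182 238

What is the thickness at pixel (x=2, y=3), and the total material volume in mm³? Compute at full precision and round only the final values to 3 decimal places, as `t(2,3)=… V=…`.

t(2,3)=1.499 V=136.928

span = t_max - t_min = 4.01 - 0.71 = 3.300
L(2,3) = 61, L_eff = 1 - 61/255 = 0.760784 (inverted)
t(2,3) = 4.01 - 3.300·0.760784 = 1.499
Σt over all 4·8 pixels = 64819/850 ≈ 76.2576471
V = pitch²·Σt = 1.34²·64819/850 = 136.928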